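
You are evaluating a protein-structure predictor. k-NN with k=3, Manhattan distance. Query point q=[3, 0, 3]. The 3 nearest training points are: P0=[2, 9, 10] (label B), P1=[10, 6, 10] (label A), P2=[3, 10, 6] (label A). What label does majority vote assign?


d(q,P0) = 17  (label B)
d(q,P1) = 20  (label A)
d(q,P2) = 13  (label A)
Votes: A=2, B=1
Majority → A

A


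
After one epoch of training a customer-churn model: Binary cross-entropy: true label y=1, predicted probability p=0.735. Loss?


BCE = -[y·ln(p) + (1-y)·ln(1-p)]
= -1·ln(0.735) - 0
= -ln(0.735) = 0.3079

0.3079


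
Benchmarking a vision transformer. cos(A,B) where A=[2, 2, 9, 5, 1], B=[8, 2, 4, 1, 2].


A·B = 2·8 + 2·2 + 9·4 + 5·1 + 1·2 = 63
‖A‖ = √115 = 10.7238, ‖B‖ = √89 = 9.434
cos = 63/(√115·√89) = 63/√10235 = 0.6227

0.6227


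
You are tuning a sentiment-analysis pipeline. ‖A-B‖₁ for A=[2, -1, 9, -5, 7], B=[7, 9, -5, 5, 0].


d = |2-7| + |-1-9| + |9+ 5| + |-5-5| + |7-0|
  = 5 + 10 + 14 + 10 + 7
  = 46

46


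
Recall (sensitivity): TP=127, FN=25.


Recall = TP/(TP+FN)
= 127/(127+25)
= 127/152 = 83.55%

83.55%


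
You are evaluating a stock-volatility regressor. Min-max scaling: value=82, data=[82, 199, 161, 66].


min=66, max=199
(82-66)/(199-66) = 16/133 = 0.1203

0.1203


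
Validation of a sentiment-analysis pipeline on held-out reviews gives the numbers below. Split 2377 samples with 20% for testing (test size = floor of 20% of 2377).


Test = ⌊2377·20/100⌋ = 475
Train = 2377 - 475 = 1902

Train: 1902, Test: 475


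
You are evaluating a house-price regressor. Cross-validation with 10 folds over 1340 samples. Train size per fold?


Fold size = 1340/10 = 134
Training per fold = 1340 - 134 = 1206

1206


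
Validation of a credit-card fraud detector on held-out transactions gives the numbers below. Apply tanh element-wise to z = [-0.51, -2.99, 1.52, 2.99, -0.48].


tanh(-0.51) = -0.4699
tanh(-2.99) = -0.995
tanh(1.52) = 0.9087
tanh(2.99) = 0.995
tanh(-0.48) = -0.4462
result = [-0.4699, -0.995, 0.9087, 0.995, -0.4462]

[-0.4699, -0.995, 0.9087, 0.995, -0.4462]


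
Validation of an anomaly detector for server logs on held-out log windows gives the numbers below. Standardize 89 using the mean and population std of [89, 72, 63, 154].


μ = 94.5, σ = 35.5985
z = (89 - 94.5)/35.5985 = -0.1545

-0.1545


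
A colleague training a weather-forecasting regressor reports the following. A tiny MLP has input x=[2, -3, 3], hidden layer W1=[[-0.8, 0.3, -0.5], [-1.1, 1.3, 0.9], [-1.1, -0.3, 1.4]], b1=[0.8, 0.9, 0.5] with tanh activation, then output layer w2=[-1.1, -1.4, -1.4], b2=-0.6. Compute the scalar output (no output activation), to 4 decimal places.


z1[0] = (-0.8)·(2) + (0.3)·(-3) + (-0.5)·(3) + 0.8 = -3.2
z1[1] = (-1.1)·(2) + (1.3)·(-3) + (0.9)·(3) + 0.9 = -2.5
z1[2] = (-1.1)·(2) + (-0.3)·(-3) + (1.4)·(3) + 0.5 = 3.4
h = tanh(z1) = [-0.9967, -0.9866, 0.9978]
output = (-1.1)·(-0.9967) + (-1.4)·(-0.9866) + (-1.4)·(0.9978) - 0.6 = 0.4807

0.4807


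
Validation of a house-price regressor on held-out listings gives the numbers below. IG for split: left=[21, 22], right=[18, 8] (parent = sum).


Parent = [39, 30], H_parent = 0.9877
H_left = 0.9996 (n=43), H_right = 0.8905 (n=26)
H_children = (43/69)·0.9996 + (26/69)·0.8905 = 0.9585
IG = 0.9877 - 0.9585 = 0.0292

0.0292


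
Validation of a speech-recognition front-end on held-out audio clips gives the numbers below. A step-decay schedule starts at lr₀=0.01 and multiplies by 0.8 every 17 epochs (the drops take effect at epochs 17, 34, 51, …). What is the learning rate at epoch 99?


n_drops = ⌊99/17⌋ = 5
lr = 0.01·0.8^5 = 0.01·0.32768 = 0.0032768

0.0032768


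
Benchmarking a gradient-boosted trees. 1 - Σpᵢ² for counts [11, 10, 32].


Probabilities: [11/53, 10/53, 32/53] ≈ [0.2075, 0.1887, 0.6038]
Σpᵢ² = (121 + 100 + 1024)/53² = 1245/2809
Gini = 1 - Σpᵢ² = 1 - 1245/2809 = 0.5568

0.5568


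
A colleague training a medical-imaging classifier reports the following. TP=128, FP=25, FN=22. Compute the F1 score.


Precision = 128/153 = 0.8366
Recall = 128/150 = 0.8533
F1 = 2·P·R/(P+R) = 2·TP/(2·TP+FP+FN) = 256/(256+25+22) = 256/303 = 0.8449

0.8449


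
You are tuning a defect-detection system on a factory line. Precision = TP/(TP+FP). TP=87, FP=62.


Precision = TP/(TP+FP)
= 87/(87+62)
= 87/149 = 58.39%

58.39%


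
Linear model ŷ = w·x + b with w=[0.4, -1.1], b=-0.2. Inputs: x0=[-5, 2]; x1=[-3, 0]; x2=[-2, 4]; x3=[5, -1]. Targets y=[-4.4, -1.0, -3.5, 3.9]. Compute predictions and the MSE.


ŷ0 = (0.4)·(-5) + (-1.1)·(2) - 0.2 = -4.4
ŷ1 = (0.4)·(-3) + (-1.1)·(0) - 0.2 = -1.4
ŷ2 = (0.4)·(-2) + (-1.1)·(4) - 0.2 = -5.4
ŷ3 = (0.4)·(5) + (-1.1)·(-1) - 0.2 = 2.9
errors² = [0.0, 0.16, 3.61, 1.0]
MSE = 4.7700/4 = 1.1925

1.1925


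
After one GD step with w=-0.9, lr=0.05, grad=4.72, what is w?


w_new = w - α·∇
= -0.9 - 0.05·4.72
= -0.9 - 0.236
= -1.136

-1.136


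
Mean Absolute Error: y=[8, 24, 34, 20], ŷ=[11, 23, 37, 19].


Absolute errors: |8-11|=3, |24-23|=1, |34-37|=3, |20-19|=1
Sum = 8
MAE = 8/4 = 2

2


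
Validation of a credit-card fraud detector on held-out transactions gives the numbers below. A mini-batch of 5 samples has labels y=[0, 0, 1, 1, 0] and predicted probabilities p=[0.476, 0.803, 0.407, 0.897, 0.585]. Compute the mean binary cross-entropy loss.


L[0] = -ln(1-0.476) = -ln(0.524) = 0.6463
L[1] = -ln(1-0.803) = -ln(0.197) = 1.6246
L[2] = -ln(0.407) = 0.8989
L[3] = -ln(0.897) = 0.1087
L[4] = -ln(1-0.585) = -ln(0.415) = 0.8795
mean = (0.6463 + 1.6246 + 0.8989 + 0.1087 + 0.8795)/5 = 0.8316

0.8316


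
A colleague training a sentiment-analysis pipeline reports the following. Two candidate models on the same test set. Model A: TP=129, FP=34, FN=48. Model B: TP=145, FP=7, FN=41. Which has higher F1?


Model A: P=129/163=0.7914, R=129/177=0.7288, F1=2PR/(P+R)=2TP/(2TP+FP+FN)=258/340=0.7588
Model B: P=145/152=0.9539, R=145/186=0.7796, F1=2PR/(P+R)=2TP/(2TP+FP+FN)=290/338=0.858
0.7588 < 0.858 → Model B

Model B


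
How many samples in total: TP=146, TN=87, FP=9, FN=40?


Total = TP + TN + FP + FN
= 146 + 87 + 9 + 40
= 282
(Predicted positive: 155, predicted negative: 127)

282


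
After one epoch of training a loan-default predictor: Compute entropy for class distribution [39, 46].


Probabilities: [39/85, 46/85] ≈ [0.4588, 0.5412]
H = -((39/85)·log₂(39/85) + (46/85)·log₂(46/85))
  = 0.9951 bits

0.9951 bits


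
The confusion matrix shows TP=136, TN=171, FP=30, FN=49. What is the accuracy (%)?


Accuracy = (TP+TN)/(TP+TN+FP+FN)
= (136+171)/(386)
= 307/386 = 79.53%

79.53%


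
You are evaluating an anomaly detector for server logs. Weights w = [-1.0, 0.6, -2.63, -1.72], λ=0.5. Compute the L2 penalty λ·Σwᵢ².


‖w‖₂² = (-1.0)² + (0.6)² + (-2.63)² + (-1.72)²
     = 1 + 0.36 + 6.9169 + 2.9584
     = 11.2353
λ·‖w‖₂² = 0.5·11.2353 = 5.61765

5.61765


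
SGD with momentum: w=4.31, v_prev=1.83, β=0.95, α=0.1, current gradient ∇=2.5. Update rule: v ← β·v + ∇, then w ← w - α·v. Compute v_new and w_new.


v_new = 0.95·1.83 + 2.5 = 1.7385 + 2.5 = 4.2385
w_new = 4.31 - 0.1·4.2385 = 4.31 - 0.42385 = 3.88615

v_new=4.2385, w_new=3.88615


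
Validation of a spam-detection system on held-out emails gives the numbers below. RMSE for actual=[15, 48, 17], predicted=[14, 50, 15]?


MSE = 9/3 = 3
RMSE = √(9/3) = 1.7321

1.7321


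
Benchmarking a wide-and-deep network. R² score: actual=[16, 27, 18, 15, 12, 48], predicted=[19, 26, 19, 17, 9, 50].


ȳ = 22.6667
SS_res = Σ(y-ŷ)² = 28
SS_tot = Σ(y-ȳ)² = 899.33
R² = 1 - SS_res/SS_tot = 1 - 0.0311 = 0.9689

0.9689


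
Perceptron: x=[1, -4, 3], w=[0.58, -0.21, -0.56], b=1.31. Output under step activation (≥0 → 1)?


z = (1)·(0.58) + (-4)·(-0.21) + (3)·(-0.56) + 1.31
  = 1.05
step(z) = 1 (z≥0)

1


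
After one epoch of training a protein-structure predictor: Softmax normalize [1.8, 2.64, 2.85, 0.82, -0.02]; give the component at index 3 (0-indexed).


Exponentials: e^1.8=6.0496, e^2.64=14.0132, e^2.85=17.2878, e^0.82=2.2705, e^-0.02=0.9802
Sum = 40.6013
Softmax = [0.149, 0.3451, 0.4258, 0.0559, 0.0241]
p[3] = 2.2705/40.6013 = 0.0559

0.0559


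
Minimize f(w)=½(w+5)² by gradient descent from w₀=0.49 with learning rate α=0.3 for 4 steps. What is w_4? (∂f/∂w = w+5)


step 1: grad = 0.49+5 = 5.49; w = 0.49 - 0.3·(5.49) = -1.157
step 2: grad = -1.157+5 = 3.843; w = -1.157 - 0.3·(3.843) = -2.3099
step 3: grad = -2.3099+5 = 2.6901; w = -2.3099 - 0.3·(2.6901) = -3.11693
step 4: grad = -3.11693+5 = 1.88307; w = -3.11693 - 0.3·(1.88307) = -3.681851

-3.681851


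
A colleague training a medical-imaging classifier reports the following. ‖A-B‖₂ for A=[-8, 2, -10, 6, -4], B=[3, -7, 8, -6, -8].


d = √((-8-3)² + (2+ 7)² + (-10-8)² + (6+ 6)² + (-4+ 8)²)
  = √(121 + 81 + 324 + 144 + 16)
  = √686 = 26.1916

26.1916


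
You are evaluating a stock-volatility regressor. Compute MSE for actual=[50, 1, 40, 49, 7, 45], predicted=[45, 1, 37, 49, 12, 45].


Squared errors: (50-45)²=25, (1-1)²=0, (40-37)²=9, (49-49)²=0, (7-12)²=25, (45-45)²=0
Sum = 59
MSE = 59/6 = 59/6

59/6


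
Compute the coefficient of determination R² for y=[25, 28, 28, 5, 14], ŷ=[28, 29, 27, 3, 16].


ȳ = 20
SS_res = Σ(y-ŷ)² = 19
SS_tot = Σ(y-ȳ)² = 414
R² = 1 - SS_res/SS_tot = 1 - 0.0459 = 0.9541

0.9541


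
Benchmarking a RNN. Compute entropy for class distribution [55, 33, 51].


Probabilities: [55/139, 33/139, 51/139] ≈ [0.3957, 0.2374, 0.3669]
H = -((55/139)·log₂(55/139) + (33/139)·log₂(33/139) + (51/139)·log₂(51/139))
  = 1.5525 bits

1.5525 bits


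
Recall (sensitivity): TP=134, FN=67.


Recall = TP/(TP+FN)
= 134/(134+67)
= 134/201 = 66.67%

66.67%


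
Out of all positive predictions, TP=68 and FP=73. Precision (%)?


Precision = TP/(TP+FP)
= 68/(68+73)
= 68/141 = 48.23%

48.23%


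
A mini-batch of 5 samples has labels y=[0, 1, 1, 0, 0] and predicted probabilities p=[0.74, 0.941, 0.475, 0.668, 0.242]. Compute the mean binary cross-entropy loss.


L[0] = -ln(1-0.74) = -ln(0.26) = 1.3471
L[1] = -ln(0.941) = 0.0608
L[2] = -ln(0.475) = 0.7444
L[3] = -ln(1-0.668) = -ln(0.332) = 1.1026
L[4] = -ln(1-0.242) = -ln(0.758) = 0.2771
mean = (1.3471 + 0.0608 + 0.7444 + 1.1026 + 0.2771)/5 = 0.7064

0.7064


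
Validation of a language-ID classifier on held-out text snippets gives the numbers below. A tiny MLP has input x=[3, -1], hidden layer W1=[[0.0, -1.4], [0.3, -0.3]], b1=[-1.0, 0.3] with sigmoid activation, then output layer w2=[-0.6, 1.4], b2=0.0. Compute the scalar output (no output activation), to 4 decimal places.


z1[0] = (0.0)·(3) + (-1.4)·(-1) - 1.0 = 0.4
z1[1] = (0.3)·(3) + (-0.3)·(-1) + 0.3 = 1.5
h = sigmoid(z1) = [0.5987, 0.8176]
output = (-0.6)·(0.5987) + (1.4)·(0.8176) + 0.0 = 0.7854

0.7854


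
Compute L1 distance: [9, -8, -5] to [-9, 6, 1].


d = |9+ 9| + |-8-6| + |-5-1|
  = 18 + 14 + 6
  = 38

38


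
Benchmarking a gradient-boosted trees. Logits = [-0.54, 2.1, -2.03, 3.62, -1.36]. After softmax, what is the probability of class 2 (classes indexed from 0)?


Exponentials: e^-0.54=0.5827, e^2.1=8.1662, e^-2.03=0.1313, e^3.62=37.3376, e^-1.36=0.2567
Sum = 46.4745
Softmax = [0.0125, 0.1757, 0.0028, 0.8034, 0.0055]
p[2] = 0.1313/46.4745 = 0.0028

0.0028


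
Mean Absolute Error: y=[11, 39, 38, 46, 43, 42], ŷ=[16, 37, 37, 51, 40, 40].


Absolute errors: |11-16|=5, |39-37|=2, |38-37|=1, |46-51|=5, |43-40|=3, |42-40|=2
Sum = 18
MAE = 18/6 = 3

3


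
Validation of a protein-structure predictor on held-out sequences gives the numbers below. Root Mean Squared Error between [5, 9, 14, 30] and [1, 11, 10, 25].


MSE = 61/4 = 15.25
RMSE = √(61/4) = 3.9051

3.9051


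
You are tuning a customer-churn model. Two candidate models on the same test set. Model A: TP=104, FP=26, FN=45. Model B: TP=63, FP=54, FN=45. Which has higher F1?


Model A: P=104/130=0.8, R=104/149=0.698, F1=2PR/(P+R)=2TP/(2TP+FP+FN)=208/279=0.7455
Model B: P=63/117=0.5385, R=63/108=0.5833, F1=2PR/(P+R)=2TP/(2TP+FP+FN)=126/225=0.56
0.7455 > 0.56 → Model A

Model A


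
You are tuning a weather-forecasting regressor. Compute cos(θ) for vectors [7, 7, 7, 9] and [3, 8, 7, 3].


A·B = 7·3 + 7·8 + 7·7 + 9·3 = 153
‖A‖ = √228 = 15.0997, ‖B‖ = √131 = 11.4455
cos = 153/(√228·√131) = 153/√29868 = 0.8853

0.8853


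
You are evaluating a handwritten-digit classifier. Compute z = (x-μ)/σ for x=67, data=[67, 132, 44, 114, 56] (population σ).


μ = 82.6, σ = 34.2555
z = (67 - 82.6)/34.2555 = -0.4554

-0.4554


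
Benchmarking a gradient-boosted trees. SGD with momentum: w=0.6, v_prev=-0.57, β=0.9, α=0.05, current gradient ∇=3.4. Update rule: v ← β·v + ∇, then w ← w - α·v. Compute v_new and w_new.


v_new = 0.9·-0.57 + 3.4 = -0.513 + 3.4 = 2.887
w_new = 0.6 - 0.05·2.887 = 0.6 - 0.14435 = 0.45565

v_new=2.887, w_new=0.45565


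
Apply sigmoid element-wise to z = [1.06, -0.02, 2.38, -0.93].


σ(1.06) = 1/(1+e^-1.06) = 0.7427
σ(-0.02) = 1/(1+e^0.02) = 0.495
σ(2.38) = 1/(1+e^-2.38) = 0.9153
σ(-0.93) = 1/(1+e^0.93) = 0.2829
result = [0.7427, 0.495, 0.9153, 0.2829]

[0.7427, 0.495, 0.9153, 0.2829]


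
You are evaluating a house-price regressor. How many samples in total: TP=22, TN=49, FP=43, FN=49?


Total = TP + TN + FP + FN
= 22 + 49 + 43 + 49
= 163
(Predicted positive: 65, predicted negative: 98)

163


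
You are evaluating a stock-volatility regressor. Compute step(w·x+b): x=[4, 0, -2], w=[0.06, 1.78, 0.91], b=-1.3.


z = (4)·(0.06) + (0)·(1.78) + (-2)·(0.91) - 1.3
  = -2.88
step(z) = 0 (z<0)

0


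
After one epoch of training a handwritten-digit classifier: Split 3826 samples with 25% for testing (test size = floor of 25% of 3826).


Test = ⌊3826·25/100⌋ = 956
Train = 3826 - 956 = 2870

Train: 2870, Test: 956


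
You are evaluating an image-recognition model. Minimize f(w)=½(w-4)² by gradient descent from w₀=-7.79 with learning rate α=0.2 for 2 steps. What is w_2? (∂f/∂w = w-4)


step 1: grad = -7.79-4 = -11.79; w = -7.79 - 0.2·(-11.79) = -5.432
step 2: grad = -5.432-4 = -9.432; w = -5.432 - 0.2·(-9.432) = -3.5456

-3.5456


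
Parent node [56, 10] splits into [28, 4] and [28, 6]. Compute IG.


Parent = [56, 10], H_parent = 0.6136
H_left = 0.5436 (n=32), H_right = 0.6723 (n=34)
H_children = (32/66)·0.5436 + (34/66)·0.6723 = 0.6099
IG = 0.6136 - 0.6099 = 0.0037

0.0037


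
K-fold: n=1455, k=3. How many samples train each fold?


Fold size = 1455/3 = 485
Training per fold = 1455 - 485 = 970

970


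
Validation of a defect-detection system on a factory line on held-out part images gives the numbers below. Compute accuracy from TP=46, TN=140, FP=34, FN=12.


Accuracy = (TP+TN)/(TP+TN+FP+FN)
= (46+140)/(232)
= 186/232 = 80.17%

80.17%


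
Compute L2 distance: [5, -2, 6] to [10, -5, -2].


d = √((5-10)² + (-2+ 5)² + (6+ 2)²)
  = √(25 + 9 + 64)
  = √98 = 9.8995

9.8995


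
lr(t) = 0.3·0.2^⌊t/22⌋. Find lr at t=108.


n_drops = ⌊108/22⌋ = 4
lr = 0.3·0.2^4 = 0.3·0.0016 = 0.00048

0.00048


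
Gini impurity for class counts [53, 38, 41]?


Probabilities: [53/132, 38/132, 41/132] ≈ [0.4015, 0.2879, 0.3106]
Σpᵢ² = (2809 + 1444 + 1681)/132² = 5934/17424
Gini = 1 - Σpᵢ² = 1 - 5934/17424 = 0.6594

0.6594


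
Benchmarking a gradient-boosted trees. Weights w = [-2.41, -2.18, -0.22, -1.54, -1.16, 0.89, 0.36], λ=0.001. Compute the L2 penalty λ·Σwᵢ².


‖w‖₂² = (-2.41)² + (-2.18)² + (-0.22)² + (-1.54)² + (-1.16)² + (0.89)² + (0.36)²
     = 5.8081 + 4.7524 + 0.0484 + 2.3716 + 1.3456 + 0.7921 + 0.1296
     = 15.2478
λ·‖w‖₂² = 0.001·15.2478 = 0.015248

0.015248


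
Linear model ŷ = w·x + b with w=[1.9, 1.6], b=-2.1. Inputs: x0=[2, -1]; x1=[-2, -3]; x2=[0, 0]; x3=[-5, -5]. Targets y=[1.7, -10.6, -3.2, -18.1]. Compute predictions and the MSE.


ŷ0 = (1.9)·(2) + (1.6)·(-1) - 2.1 = 0.1
ŷ1 = (1.9)·(-2) + (1.6)·(-3) - 2.1 = -10.7
ŷ2 = (1.9)·(0) + (1.6)·(0) - 2.1 = -2.1
ŷ3 = (1.9)·(-5) + (1.6)·(-5) - 2.1 = -19.6
errors² = [2.56, 0.01, 1.21, 2.25]
MSE = 6.0300/4 = 1.5075

1.5075


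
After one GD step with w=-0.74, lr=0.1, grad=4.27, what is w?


w_new = w - α·∇
= -0.74 - 0.1·4.27
= -0.74 - 0.427
= -1.167

-1.167


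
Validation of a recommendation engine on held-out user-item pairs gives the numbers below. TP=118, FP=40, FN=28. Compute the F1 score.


Precision = 118/158 = 0.7468
Recall = 118/146 = 0.8082
F1 = 2·P·R/(P+R) = 2·TP/(2·TP+FP+FN) = 236/(236+40+28) = 236/304 = 0.7763

0.7763


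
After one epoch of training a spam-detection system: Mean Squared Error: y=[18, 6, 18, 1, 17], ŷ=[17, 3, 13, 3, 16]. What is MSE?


Squared errors: (18-17)²=1, (6-3)²=9, (18-13)²=25, (1-3)²=4, (17-16)²=1
Sum = 40
MSE = 40/5 = 8

8


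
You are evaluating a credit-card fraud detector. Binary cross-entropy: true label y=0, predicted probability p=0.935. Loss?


BCE = -[y·ln(p) + (1-y)·ln(1-p)]
= -0 - 1·ln(1-0.935)
= -ln(0.065) = 2.7334

2.7334


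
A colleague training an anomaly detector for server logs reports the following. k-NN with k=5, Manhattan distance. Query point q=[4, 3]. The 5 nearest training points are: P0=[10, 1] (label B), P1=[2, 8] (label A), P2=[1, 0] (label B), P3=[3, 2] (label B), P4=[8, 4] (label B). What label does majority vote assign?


d(q,P0) = 8  (label B)
d(q,P1) = 7  (label A)
d(q,P2) = 6  (label B)
d(q,P3) = 2  (label B)
d(q,P4) = 5  (label B)
Votes: A=1, B=4
Majority → B

B


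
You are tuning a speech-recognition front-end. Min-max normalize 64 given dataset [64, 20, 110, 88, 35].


min=20, max=110
(64-20)/(110-20) = 44/90 = 0.4889

0.4889


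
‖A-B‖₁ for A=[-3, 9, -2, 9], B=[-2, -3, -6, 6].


d = |-3+ 2| + |9+ 3| + |-2+ 6| + |9-6|
  = 1 + 12 + 4 + 3
  = 20

20


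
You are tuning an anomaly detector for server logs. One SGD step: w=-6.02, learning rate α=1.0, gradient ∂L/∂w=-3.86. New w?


w_new = w - α·∇
= -6.02 - 1.0·-3.86
= -6.02 + 3.86
= -2.16

-2.16


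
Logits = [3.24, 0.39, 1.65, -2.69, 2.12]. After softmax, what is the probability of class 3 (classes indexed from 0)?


Exponentials: e^3.24=25.5337, e^0.39=1.477, e^1.65=5.207, e^-2.69=0.0679, e^2.12=8.3311
Sum = 40.6167
Softmax = [0.6287, 0.0364, 0.1282, 0.0017, 0.2051]
p[3] = 0.0679/40.6167 = 0.0017

0.0017


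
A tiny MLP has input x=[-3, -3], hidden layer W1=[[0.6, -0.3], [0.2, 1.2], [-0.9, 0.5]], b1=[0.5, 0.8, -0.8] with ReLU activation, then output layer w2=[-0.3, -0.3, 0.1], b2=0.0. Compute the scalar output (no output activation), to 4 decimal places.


z1[0] = (0.6)·(-3) + (-0.3)·(-3) + 0.5 = -0.4
z1[1] = (0.2)·(-3) + (1.2)·(-3) + 0.8 = -3.4
z1[2] = (-0.9)·(-3) + (0.5)·(-3) - 0.8 = 0.4
h = ReLU(z1) = [0.0, 0.0, 0.4]
output = (-0.3)·(0.0) + (-0.3)·(0.0) + (0.1)·(0.4) + 0.0 = 0.04

0.04


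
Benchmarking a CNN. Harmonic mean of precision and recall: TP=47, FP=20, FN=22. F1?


Precision = 47/67 = 0.7015
Recall = 47/69 = 0.6812
F1 = 2·P·R/(P+R) = 2·TP/(2·TP+FP+FN) = 94/(94+20+22) = 94/136 = 0.6912

0.6912


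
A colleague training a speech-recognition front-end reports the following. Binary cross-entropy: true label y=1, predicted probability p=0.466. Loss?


BCE = -[y·ln(p) + (1-y)·ln(1-p)]
= -1·ln(0.466) - 0
= -ln(0.466) = 0.7636

0.7636


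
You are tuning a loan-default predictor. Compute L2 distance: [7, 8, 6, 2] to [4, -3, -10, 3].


d = √((7-4)² + (8+ 3)² + (6+ 10)² + (2-3)²)
  = √(9 + 121 + 256 + 1)
  = √387 = 19.6723

19.6723


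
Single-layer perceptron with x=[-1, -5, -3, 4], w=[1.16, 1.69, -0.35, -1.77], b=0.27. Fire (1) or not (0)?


z = (-1)·(1.16) + (-5)·(1.69) + (-3)·(-0.35) + (4)·(-1.77) + 0.27
  = -15.37
step(z) = 0 (z<0)

0


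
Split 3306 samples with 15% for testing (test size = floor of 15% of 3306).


Test = ⌊3306·15/100⌋ = 495
Train = 3306 - 495 = 2811

Train: 2811, Test: 495


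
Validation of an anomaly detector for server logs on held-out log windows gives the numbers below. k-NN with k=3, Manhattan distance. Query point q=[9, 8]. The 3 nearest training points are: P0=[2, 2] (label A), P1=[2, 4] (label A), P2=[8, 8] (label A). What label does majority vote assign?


d(q,P0) = 13  (label A)
d(q,P1) = 11  (label A)
d(q,P2) = 1  (label A)
Votes: A=3, B=0
Majority → A

A


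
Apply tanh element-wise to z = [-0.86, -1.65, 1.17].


tanh(-0.86) = -0.6963
tanh(-1.65) = -0.9289
tanh(1.17) = 0.8243
result = [-0.6963, -0.9289, 0.8243]

[-0.6963, -0.9289, 0.8243]


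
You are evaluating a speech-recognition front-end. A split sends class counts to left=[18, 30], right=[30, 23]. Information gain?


Parent = [48, 53], H_parent = 0.9982
H_left = 0.9544 (n=48), H_right = 0.9874 (n=53)
H_children = (48/101)·0.9544 + (53/101)·0.9874 = 0.9717
IG = 0.9982 - 0.9717 = 0.0265

0.0265


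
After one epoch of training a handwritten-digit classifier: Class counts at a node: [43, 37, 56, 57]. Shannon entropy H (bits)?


Probabilities: [43/193, 37/193, 56/193, 57/193] ≈ [0.2228, 0.1917, 0.2902, 0.2953]
H = -((43/193)·log₂(43/193) + (37/193)·log₂(37/193) + (56/193)·log₂(56/193) + (57/193)·log₂(57/193))
  = 1.9771 bits

1.9771 bits


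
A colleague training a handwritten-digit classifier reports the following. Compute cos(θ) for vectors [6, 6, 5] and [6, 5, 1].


A·B = 6·6 + 6·5 + 5·1 = 71
‖A‖ = √97 = 9.8489, ‖B‖ = √62 = 7.874
cos = 71/(√97·√62) = 71/√6014 = 0.9155

0.9155


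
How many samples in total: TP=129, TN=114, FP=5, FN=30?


Total = TP + TN + FP + FN
= 129 + 114 + 5 + 30
= 278
(Predicted positive: 134, predicted negative: 144)

278


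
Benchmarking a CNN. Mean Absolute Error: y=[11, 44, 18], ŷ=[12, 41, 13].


Absolute errors: |11-12|=1, |44-41|=3, |18-13|=5
Sum = 9
MAE = 9/3 = 3

3


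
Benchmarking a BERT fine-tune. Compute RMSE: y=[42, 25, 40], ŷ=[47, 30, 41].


MSE = 51/3 = 17
RMSE = √(51/3) = 4.1231

4.1231


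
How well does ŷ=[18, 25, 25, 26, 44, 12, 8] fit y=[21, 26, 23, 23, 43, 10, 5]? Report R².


ȳ = 21.5714
SS_res = Σ(y-ŷ)² = 37
SS_tot = Σ(y-ȳ)² = 891.71
R² = 1 - SS_res/SS_tot = 1 - 0.0415 = 0.9585

0.9585


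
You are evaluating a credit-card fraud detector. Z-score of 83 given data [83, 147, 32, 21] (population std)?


μ = 70.75, σ = 49.8517
z = (83 - 70.75)/49.8517 = 0.2457

0.2457


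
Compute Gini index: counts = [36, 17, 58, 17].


Probabilities: [36/128, 17/128, 58/128, 17/128] ≈ [0.2812, 0.1328, 0.4531, 0.1328]
Σpᵢ² = (1296 + 289 + 3364 + 289)/128² = 5238/16384
Gini = 1 - Σpᵢ² = 1 - 5238/16384 = 0.6803

0.6803


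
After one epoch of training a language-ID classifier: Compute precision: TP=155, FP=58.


Precision = TP/(TP+FP)
= 155/(155+58)
= 155/213 = 72.77%

72.77%


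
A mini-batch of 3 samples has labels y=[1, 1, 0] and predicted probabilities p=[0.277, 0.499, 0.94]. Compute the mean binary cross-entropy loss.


L[0] = -ln(0.277) = 1.2837
L[1] = -ln(0.499) = 0.6951
L[2] = -ln(1-0.94) = -ln(0.06) = 2.8134
mean = (1.2837 + 0.6951 + 2.8134)/3 = 1.5974

1.5974


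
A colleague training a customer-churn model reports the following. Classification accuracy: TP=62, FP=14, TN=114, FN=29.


Accuracy = (TP+TN)/(TP+TN+FP+FN)
= (62+114)/(219)
= 176/219 = 80.37%

80.37%


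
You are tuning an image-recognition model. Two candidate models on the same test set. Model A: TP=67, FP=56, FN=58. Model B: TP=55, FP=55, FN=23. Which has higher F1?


Model A: P=67/123=0.5447, R=67/125=0.536, F1=2PR/(P+R)=2TP/(2TP+FP+FN)=134/248=0.5403
Model B: P=55/110=0.5, R=55/78=0.7051, F1=2PR/(P+R)=2TP/(2TP+FP+FN)=110/188=0.5851
0.5403 < 0.5851 → Model B

Model B


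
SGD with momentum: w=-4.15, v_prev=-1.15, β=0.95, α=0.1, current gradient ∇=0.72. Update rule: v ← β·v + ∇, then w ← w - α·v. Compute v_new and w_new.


v_new = 0.95·-1.15 + 0.72 = -1.0925 + 0.72 = -0.3725
w_new = -4.15 - 0.1·-0.3725 = -4.15 + 0.03725 = -4.11275

v_new=-0.3725, w_new=-4.11275


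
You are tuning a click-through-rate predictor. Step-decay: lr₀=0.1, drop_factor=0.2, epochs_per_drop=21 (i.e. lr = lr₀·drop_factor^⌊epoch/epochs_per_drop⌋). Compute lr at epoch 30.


n_drops = ⌊30/21⌋ = 1
lr = 0.1·0.2^1 = 0.1·0.2 = 0.02

0.02


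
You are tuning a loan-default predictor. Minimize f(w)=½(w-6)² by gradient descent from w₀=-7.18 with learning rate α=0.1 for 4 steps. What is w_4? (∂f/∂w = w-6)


step 1: grad = -7.18-6 = -13.18; w = -7.18 - 0.1·(-13.18) = -5.862
step 2: grad = -5.862-6 = -11.862; w = -5.862 - 0.1·(-11.862) = -4.6758
step 3: grad = -4.6758-6 = -10.6758; w = -4.6758 - 0.1·(-10.6758) = -3.60822
step 4: grad = -3.60822-6 = -9.60822; w = -3.60822 - 0.1·(-9.60822) = -2.647398

-2.647398


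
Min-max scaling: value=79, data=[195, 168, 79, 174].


min=79, max=195
(79-79)/(195-79) = 0/116 = 0.0

0.0


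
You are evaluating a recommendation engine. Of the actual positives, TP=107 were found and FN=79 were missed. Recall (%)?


Recall = TP/(TP+FN)
= 107/(107+79)
= 107/186 = 57.53%

57.53%


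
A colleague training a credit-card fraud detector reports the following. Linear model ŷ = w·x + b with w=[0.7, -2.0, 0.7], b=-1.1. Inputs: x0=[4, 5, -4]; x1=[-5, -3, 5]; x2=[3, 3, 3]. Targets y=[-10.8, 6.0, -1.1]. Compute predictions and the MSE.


ŷ0 = (0.7)·(4) + (-2.0)·(5) + (0.7)·(-4) - 1.1 = -11.1
ŷ1 = (0.7)·(-5) + (-2.0)·(-3) + (0.7)·(5) - 1.1 = 4.9
ŷ2 = (0.7)·(3) + (-2.0)·(3) + (0.7)·(3) - 1.1 = -2.9
errors² = [0.09, 1.21, 3.24]
MSE = 4.5400/3 = 1.5133

1.5133


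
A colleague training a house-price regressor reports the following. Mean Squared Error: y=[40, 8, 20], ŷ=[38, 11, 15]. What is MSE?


Squared errors: (40-38)²=4, (8-11)²=9, (20-15)²=25
Sum = 38
MSE = 38/3 = 38/3

38/3


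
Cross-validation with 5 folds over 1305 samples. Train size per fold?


Fold size = 1305/5 = 261
Training per fold = 1305 - 261 = 1044

1044


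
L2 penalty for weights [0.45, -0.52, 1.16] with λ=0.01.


‖w‖₂² = (0.45)² + (-0.52)² + (1.16)²
     = 0.2025 + 0.2704 + 1.3456
     = 1.8185
λ·‖w‖₂² = 0.01·1.8185 = 0.018185

0.018185


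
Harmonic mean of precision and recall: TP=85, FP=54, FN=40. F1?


Precision = 85/139 = 0.6115
Recall = 85/125 = 0.68
F1 = 2·P·R/(P+R) = 2·TP/(2·TP+FP+FN) = 170/(170+54+40) = 170/264 = 0.6439

0.6439


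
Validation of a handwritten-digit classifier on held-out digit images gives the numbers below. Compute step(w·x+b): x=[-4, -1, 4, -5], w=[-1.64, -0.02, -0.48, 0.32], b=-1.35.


z = (-4)·(-1.64) + (-1)·(-0.02) + (4)·(-0.48) + (-5)·(0.32) - 1.35
  = 1.71
step(z) = 1 (z≥0)

1


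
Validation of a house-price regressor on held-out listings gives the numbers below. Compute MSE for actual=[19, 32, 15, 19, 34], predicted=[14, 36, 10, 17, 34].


Squared errors: (19-14)²=25, (32-36)²=16, (15-10)²=25, (19-17)²=4, (34-34)²=0
Sum = 70
MSE = 70/5 = 14

14


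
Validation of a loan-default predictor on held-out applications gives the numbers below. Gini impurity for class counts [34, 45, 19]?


Probabilities: [34/98, 45/98, 19/98] ≈ [0.3469, 0.4592, 0.1939]
Σpᵢ² = (1156 + 2025 + 361)/98² = 3542/9604
Gini = 1 - Σpᵢ² = 1 - 3542/9604 = 0.6312

0.6312


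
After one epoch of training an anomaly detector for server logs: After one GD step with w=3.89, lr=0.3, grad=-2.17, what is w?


w_new = w - α·∇
= 3.89 - 0.3·-2.17
= 3.89 + 0.651
= 4.541

4.541


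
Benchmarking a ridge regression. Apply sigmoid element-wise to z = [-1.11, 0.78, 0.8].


σ(-1.11) = 1/(1+e^1.11) = 0.2479
σ(0.78) = 1/(1+e^-0.78) = 0.6857
σ(0.8) = 1/(1+e^-0.8) = 0.69
result = [0.2479, 0.6857, 0.69]

[0.2479, 0.6857, 0.69]


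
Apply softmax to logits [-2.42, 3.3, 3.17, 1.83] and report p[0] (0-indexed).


Exponentials: e^-2.42=0.0889, e^3.3=27.1126, e^3.17=23.8075, e^1.83=6.2339
Sum = 57.2429
Softmax = [0.0016, 0.4736, 0.4159, 0.1089]
p[0] = 0.0889/57.2429 = 0.0016

0.0016


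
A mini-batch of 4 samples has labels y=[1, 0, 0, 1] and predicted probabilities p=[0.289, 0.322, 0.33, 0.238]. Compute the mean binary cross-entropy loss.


L[0] = -ln(0.289) = 1.2413
L[1] = -ln(1-0.322) = -ln(0.678) = 0.3886
L[2] = -ln(1-0.33) = -ln(0.67) = 0.4005
L[3] = -ln(0.238) = 1.4355
mean = (1.2413 + 0.3886 + 0.4005 + 1.4355)/4 = 0.8665

0.8665


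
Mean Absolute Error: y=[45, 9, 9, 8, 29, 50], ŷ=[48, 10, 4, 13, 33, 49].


Absolute errors: |45-48|=3, |9-10|=1, |9-4|=5, |8-13|=5, |29-33|=4, |50-49|=1
Sum = 19
MAE = 19/6 = 19/6

19/6


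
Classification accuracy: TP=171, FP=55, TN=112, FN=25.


Accuracy = (TP+TN)/(TP+TN+FP+FN)
= (171+112)/(363)
= 283/363 = 77.96%

77.96%


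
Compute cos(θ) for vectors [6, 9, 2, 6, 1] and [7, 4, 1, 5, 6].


A·B = 6·7 + 9·4 + 2·1 + 6·5 + 1·6 = 116
‖A‖ = √158 = 12.5698, ‖B‖ = √127 = 11.2694
cos = 116/(√158·√127) = 116/√20066 = 0.8189

0.8189


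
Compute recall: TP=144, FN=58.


Recall = TP/(TP+FN)
= 144/(144+58)
= 144/202 = 71.29%

71.29%


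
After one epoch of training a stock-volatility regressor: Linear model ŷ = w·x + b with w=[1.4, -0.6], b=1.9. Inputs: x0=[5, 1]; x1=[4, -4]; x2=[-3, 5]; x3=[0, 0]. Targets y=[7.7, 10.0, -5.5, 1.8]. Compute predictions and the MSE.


ŷ0 = (1.4)·(5) + (-0.6)·(1) + 1.9 = 8.3
ŷ1 = (1.4)·(4) + (-0.6)·(-4) + 1.9 = 9.9
ŷ2 = (1.4)·(-3) + (-0.6)·(5) + 1.9 = -5.3
ŷ3 = (1.4)·(0) + (-0.6)·(0) + 1.9 = 1.9
errors² = [0.36, 0.01, 0.04, 0.01]
MSE = 0.4200/4 = 0.105

0.105


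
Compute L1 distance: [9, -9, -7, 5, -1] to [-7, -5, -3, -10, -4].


d = |9+ 7| + |-9+ 5| + |-7+ 3| + |5+ 10| + |-1+ 4|
  = 16 + 4 + 4 + 15 + 3
  = 42

42


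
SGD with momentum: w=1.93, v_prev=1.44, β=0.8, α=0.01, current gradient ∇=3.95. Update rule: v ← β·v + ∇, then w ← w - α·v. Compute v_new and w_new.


v_new = 0.8·1.44 + 3.95 = 1.152 + 3.95 = 5.102
w_new = 1.93 - 0.01·5.102 = 1.93 - 0.05102 = 1.87898

v_new=5.102, w_new=1.87898


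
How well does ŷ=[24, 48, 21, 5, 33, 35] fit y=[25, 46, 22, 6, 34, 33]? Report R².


ȳ = 27.6667
SS_res = Σ(y-ŷ)² = 12
SS_tot = Σ(y-ȳ)² = 913.33
R² = 1 - SS_res/SS_tot = 1 - 0.0131 = 0.9869

0.9869


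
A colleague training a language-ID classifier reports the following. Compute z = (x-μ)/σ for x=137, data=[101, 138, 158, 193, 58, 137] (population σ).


μ = 130.8333, σ = 42.5966
z = (137 - 130.8333)/42.5966 = 0.1448

0.1448


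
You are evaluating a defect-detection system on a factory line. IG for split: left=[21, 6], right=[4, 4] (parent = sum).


Parent = [25, 10], H_parent = 0.8631
H_left = 0.7642 (n=27), H_right = 1 (n=8)
H_children = (27/35)·0.7642 + (8/35)·1 = 0.8181
IG = 0.8631 - 0.8181 = 0.045

0.045


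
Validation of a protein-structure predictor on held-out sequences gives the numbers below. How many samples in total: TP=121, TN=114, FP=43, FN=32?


Total = TP + TN + FP + FN
= 121 + 114 + 43 + 32
= 310
(Predicted positive: 164, predicted negative: 146)

310


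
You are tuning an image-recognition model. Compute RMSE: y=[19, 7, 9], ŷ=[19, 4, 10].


MSE = 10/3 = 3.3333
RMSE = √(10/3) = 1.8257

1.8257


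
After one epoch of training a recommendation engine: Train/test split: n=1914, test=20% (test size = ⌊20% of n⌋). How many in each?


Test = ⌊1914·20/100⌋ = 382
Train = 1914 - 382 = 1532

Train: 1532, Test: 382


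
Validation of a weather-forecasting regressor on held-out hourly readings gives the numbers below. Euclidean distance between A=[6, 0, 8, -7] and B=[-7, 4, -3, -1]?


d = √((6+ 7)² + (0-4)² + (8+ 3)² + (-7+ 1)²)
  = √(169 + 16 + 121 + 36)
  = √342 = 18.4932

18.4932


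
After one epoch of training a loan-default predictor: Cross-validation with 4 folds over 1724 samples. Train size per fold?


Fold size = 1724/4 = 431
Training per fold = 1724 - 431 = 1293

1293


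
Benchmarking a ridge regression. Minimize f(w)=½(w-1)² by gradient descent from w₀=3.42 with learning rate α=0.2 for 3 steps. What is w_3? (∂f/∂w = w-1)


step 1: grad = 3.42-1 = 2.42; w = 3.42 - 0.2·(2.42) = 2.936
step 2: grad = 2.936-1 = 1.936; w = 2.936 - 0.2·(1.936) = 2.5488
step 3: grad = 2.5488-1 = 1.5488; w = 2.5488 - 0.2·(1.5488) = 2.23904

2.23904


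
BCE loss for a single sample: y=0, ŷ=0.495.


BCE = -[y·ln(p) + (1-y)·ln(1-p)]
= -0 - 1·ln(1-0.495)
= -ln(0.505) = 0.6832

0.6832


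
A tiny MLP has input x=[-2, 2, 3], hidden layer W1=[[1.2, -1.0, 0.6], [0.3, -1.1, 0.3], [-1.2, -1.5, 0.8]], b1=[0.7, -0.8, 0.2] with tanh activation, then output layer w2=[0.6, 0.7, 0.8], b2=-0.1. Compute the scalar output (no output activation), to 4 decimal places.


z1[0] = (1.2)·(-2) + (-1.0)·(2) + (0.6)·(3) + 0.7 = -1.9
z1[1] = (0.3)·(-2) + (-1.1)·(2) + (0.3)·(3) - 0.8 = -2.7
z1[2] = (-1.2)·(-2) + (-1.5)·(2) + (0.8)·(3) + 0.2 = 2.0
h = tanh(z1) = [-0.9562, -0.991, 0.964]
output = (0.6)·(-0.9562) + (0.7)·(-0.991) + (0.8)·(0.964) - 0.1 = -0.5962

-0.5962


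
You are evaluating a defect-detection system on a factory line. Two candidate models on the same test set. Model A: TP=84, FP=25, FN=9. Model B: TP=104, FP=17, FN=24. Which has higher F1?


Model A: P=84/109=0.7706, R=84/93=0.9032, F1=2PR/(P+R)=2TP/(2TP+FP+FN)=168/202=0.8317
Model B: P=104/121=0.8595, R=104/128=0.8125, F1=2PR/(P+R)=2TP/(2TP+FP+FN)=208/249=0.8353
0.8317 < 0.8353 → Model B

Model B


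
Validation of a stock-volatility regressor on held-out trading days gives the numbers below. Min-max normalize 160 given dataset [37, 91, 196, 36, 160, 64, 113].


min=36, max=196
(160-36)/(196-36) = 124/160 = 0.775

0.775


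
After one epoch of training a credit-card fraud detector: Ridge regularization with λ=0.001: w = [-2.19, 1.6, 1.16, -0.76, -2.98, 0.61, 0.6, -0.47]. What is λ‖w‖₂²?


‖w‖₂² = (-2.19)² + (1.6)² + (1.16)² + (-0.76)² + (-2.98)² + (0.61)² + (0.6)² + (-0.47)²
     = 4.7961 + 2.56 + 1.3456 + 0.5776 + 8.8804 + 0.3721 + 0.36 + 0.2209
     = 19.1127
λ·‖w‖₂² = 0.001·19.1127 = 0.019113

0.019113


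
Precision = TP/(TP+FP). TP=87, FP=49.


Precision = TP/(TP+FP)
= 87/(87+49)
= 87/136 = 63.97%

63.97%


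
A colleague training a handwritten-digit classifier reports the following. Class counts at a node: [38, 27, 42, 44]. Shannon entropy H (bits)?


Probabilities: [38/151, 27/151, 42/151, 44/151] ≈ [0.2517, 0.1788, 0.2781, 0.2914]
H = -((38/151)·log₂(38/151) + (27/151)·log₂(27/151) + (42/151)·log₂(42/151) + (44/151)·log₂(44/151))
  = 1.9768 bits

1.9768 bits


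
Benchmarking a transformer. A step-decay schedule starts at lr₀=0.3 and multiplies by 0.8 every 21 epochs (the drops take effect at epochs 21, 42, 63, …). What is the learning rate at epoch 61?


n_drops = ⌊61/21⌋ = 2
lr = 0.3·0.8^2 = 0.3·0.64 = 0.192

0.192


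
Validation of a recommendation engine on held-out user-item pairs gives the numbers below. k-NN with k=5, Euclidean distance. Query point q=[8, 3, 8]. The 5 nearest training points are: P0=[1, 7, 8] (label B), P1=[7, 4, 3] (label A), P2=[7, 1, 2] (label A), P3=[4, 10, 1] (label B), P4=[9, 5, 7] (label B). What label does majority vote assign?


d(q,P0) = 8.0623  (label B)
d(q,P1) = 5.1962  (label A)
d(q,P2) = 6.4031  (label A)
d(q,P3) = 10.6771  (label B)
d(q,P4) = 2.4495  (label B)
Votes: A=2, B=3
Majority → B

B


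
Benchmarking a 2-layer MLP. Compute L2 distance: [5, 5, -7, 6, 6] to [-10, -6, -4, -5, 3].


d = √((5+ 10)² + (5+ 6)² + (-7+ 4)² + (6+ 5)² + (6-3)²)
  = √(225 + 121 + 9 + 121 + 9)
  = √485 = 22.0227

22.0227


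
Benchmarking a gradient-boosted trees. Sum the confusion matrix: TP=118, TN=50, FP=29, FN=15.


Total = TP + TN + FP + FN
= 118 + 50 + 29 + 15
= 212
(Predicted positive: 147, predicted negative: 65)

212


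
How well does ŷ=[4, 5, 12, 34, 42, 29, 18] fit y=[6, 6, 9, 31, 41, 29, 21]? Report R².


ȳ = 20.4286
SS_res = Σ(y-ŷ)² = 33
SS_tot = Σ(y-ȳ)² = 1155.71
R² = 1 - SS_res/SS_tot = 1 - 0.0286 = 0.9714

0.9714


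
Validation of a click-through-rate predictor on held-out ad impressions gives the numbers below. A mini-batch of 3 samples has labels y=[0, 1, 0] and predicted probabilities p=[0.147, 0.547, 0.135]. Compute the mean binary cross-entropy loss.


L[0] = -ln(1-0.147) = -ln(0.853) = 0.159
L[1] = -ln(0.547) = 0.6033
L[2] = -ln(1-0.135) = -ln(0.865) = 0.145
mean = (0.159 + 0.6033 + 0.145)/3 = 0.3024

0.3024


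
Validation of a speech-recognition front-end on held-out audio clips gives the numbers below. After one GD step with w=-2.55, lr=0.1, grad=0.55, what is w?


w_new = w - α·∇
= -2.55 - 0.1·0.55
= -2.55 - 0.055
= -2.605

-2.605


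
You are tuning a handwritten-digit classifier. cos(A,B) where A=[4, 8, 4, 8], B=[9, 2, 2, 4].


A·B = 4·9 + 8·2 + 4·2 + 8·4 = 92
‖A‖ = √160 = 12.6491, ‖B‖ = √105 = 10.247
cos = 92/(√160·√105) = 92/√16800 = 0.7098

0.7098


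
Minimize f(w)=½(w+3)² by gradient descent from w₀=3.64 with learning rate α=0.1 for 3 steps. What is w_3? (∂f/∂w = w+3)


step 1: grad = 3.64+3 = 6.64; w = 3.64 - 0.1·(6.64) = 2.976
step 2: grad = 2.976+3 = 5.976; w = 2.976 - 0.1·(5.976) = 2.3784
step 3: grad = 2.3784+3 = 5.3784; w = 2.3784 - 0.1·(5.3784) = 1.84056

1.84056


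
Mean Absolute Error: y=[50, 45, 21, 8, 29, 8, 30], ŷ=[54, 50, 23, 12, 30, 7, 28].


Absolute errors: |50-54|=4, |45-50|=5, |21-23|=2, |8-12|=4, |29-30|=1, |8-7|=1, |30-28|=2
Sum = 19
MAE = 19/7 = 19/7

19/7


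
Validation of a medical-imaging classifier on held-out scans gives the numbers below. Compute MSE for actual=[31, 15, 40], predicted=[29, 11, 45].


Squared errors: (31-29)²=4, (15-11)²=16, (40-45)²=25
Sum = 45
MSE = 45/3 = 15

15


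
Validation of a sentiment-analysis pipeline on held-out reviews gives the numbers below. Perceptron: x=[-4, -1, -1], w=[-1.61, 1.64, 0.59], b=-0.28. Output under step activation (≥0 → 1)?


z = (-4)·(-1.61) + (-1)·(1.64) + (-1)·(0.59) - 0.28
  = 3.93
step(z) = 1 (z≥0)

1


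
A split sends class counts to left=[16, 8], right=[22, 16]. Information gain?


Parent = [38, 24], H_parent = 0.9629
H_left = 0.9183 (n=24), H_right = 0.9819 (n=38)
H_children = (24/62)·0.9183 + (38/62)·0.9819 = 0.9573
IG = 0.9629 - 0.9573 = 0.0056

0.0056


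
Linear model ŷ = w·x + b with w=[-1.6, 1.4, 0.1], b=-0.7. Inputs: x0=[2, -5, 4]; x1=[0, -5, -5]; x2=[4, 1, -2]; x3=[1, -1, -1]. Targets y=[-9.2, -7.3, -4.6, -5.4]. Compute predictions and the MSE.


ŷ0 = (-1.6)·(2) + (1.4)·(-5) + (0.1)·(4) - 0.7 = -10.5
ŷ1 = (-1.6)·(0) + (1.4)·(-5) + (0.1)·(-5) - 0.7 = -8.2
ŷ2 = (-1.6)·(4) + (1.4)·(1) + (0.1)·(-2) - 0.7 = -5.9
ŷ3 = (-1.6)·(1) + (1.4)·(-1) + (0.1)·(-1) - 0.7 = -3.8
errors² = [1.69, 0.81, 1.69, 2.56]
MSE = 6.7500/4 = 1.6875

1.6875


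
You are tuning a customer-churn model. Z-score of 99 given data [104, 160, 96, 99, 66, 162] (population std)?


μ = 114.5, σ = 35.0512
z = (99 - 114.5)/35.0512 = -0.4422

-0.4422


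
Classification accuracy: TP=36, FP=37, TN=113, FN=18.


Accuracy = (TP+TN)/(TP+TN+FP+FN)
= (36+113)/(204)
= 149/204 = 73.04%

73.04%


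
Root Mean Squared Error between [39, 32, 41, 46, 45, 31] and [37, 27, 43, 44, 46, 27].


MSE = 54/6 = 9
RMSE = √(54/6) = 3.0

3.0


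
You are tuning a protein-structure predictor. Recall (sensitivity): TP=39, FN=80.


Recall = TP/(TP+FN)
= 39/(39+80)
= 39/119 = 32.77%

32.77%
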